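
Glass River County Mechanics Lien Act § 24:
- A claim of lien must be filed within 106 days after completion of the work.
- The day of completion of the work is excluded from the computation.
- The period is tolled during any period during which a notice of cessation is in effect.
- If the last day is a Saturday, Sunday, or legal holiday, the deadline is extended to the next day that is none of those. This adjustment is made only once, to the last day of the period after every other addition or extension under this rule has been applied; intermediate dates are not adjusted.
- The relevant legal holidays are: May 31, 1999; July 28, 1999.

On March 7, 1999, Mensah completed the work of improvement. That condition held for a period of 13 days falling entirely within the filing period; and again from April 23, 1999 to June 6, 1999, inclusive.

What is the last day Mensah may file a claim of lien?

August 18, 1999

106 days after March 7, 1999 is June 21, 1999.
Tolling adds 13 days: June 21, 1999 + 13 days = July 4, 1999.
From April 23, 1999 through June 6, 1999 inclusive is 45 days; tolling adds 45 days: July 4, 1999 + 45 days = August 18, 1999.
August 18, 1999 is a Wednesday and not a legal holiday, so no extension applies.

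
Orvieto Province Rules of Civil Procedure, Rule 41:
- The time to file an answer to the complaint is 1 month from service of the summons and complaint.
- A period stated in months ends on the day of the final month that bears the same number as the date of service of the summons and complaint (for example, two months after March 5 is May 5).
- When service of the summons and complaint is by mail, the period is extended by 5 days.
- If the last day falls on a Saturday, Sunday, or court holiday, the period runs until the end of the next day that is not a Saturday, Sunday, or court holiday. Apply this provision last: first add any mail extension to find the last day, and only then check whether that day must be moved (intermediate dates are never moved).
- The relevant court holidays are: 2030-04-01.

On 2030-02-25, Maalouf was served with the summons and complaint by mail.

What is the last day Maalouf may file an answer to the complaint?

April 2, 2030

1 month after 2030-02-25 is March 25, 2030.
Service was by mail, adding 5 days: March 25, 2030 + 5 days = March 30, 2030.
March 30, 2030 is Saturday; March 31, 2030 is Sunday; April 1, 2030 is a listed holiday. The next qualifying day is April 2, 2030.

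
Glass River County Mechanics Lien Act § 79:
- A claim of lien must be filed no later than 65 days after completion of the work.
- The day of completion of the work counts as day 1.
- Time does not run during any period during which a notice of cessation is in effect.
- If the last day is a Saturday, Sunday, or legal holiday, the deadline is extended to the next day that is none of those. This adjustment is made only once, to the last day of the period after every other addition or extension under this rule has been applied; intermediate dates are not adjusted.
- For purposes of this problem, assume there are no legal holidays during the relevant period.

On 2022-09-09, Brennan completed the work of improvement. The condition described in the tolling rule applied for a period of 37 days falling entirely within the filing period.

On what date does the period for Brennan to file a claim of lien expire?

December 19, 2022

Counting 2022-09-09 as day 1, day 65 is November 12, 2022.
Tolling adds 37 days: November 12, 2022 + 37 days = December 19, 2022.
December 19, 2022 is a Monday and not a legal holiday, so no extension applies.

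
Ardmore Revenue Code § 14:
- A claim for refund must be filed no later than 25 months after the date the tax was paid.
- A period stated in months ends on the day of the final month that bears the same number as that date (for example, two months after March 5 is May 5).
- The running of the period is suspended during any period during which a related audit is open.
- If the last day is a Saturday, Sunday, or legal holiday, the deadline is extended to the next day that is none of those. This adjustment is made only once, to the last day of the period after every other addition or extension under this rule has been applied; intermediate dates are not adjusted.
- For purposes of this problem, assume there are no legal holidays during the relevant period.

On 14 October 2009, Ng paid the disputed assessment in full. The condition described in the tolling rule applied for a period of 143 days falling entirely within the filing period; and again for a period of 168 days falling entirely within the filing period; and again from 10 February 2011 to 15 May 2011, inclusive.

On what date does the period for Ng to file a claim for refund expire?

25 months after 14 October 2009 is November 14, 2011.
Tolling adds 143 days: November 14, 2011 + 143 days = April 5, 2012.
Tolling adds 168 days: April 5, 2012 + 168 days = September 20, 2012.
From February 10, 2011 through May 15, 2011 inclusive is 95 days; tolling adds 95 days: September 20, 2012 + 95 days = December 24, 2012.
December 24, 2012 is a Monday and not a legal holiday, so no extension applies.

December 24, 2012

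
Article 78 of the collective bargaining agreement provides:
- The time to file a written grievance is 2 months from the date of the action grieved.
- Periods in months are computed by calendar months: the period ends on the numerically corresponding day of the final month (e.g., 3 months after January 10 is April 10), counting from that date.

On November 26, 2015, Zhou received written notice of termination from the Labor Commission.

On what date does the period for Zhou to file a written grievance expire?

January 26, 2016

2 months after November 26, 2015 is January 26, 2016.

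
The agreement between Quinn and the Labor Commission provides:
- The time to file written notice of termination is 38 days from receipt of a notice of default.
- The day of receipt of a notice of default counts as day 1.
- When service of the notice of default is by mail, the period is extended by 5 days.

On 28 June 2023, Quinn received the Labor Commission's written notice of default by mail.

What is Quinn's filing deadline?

August 9, 2023

Counting 28 June 2023 as day 1, day 38 is August 4, 2023.
Service was by mail, adding 5 days: August 4, 2023 + 5 days = August 9, 2023.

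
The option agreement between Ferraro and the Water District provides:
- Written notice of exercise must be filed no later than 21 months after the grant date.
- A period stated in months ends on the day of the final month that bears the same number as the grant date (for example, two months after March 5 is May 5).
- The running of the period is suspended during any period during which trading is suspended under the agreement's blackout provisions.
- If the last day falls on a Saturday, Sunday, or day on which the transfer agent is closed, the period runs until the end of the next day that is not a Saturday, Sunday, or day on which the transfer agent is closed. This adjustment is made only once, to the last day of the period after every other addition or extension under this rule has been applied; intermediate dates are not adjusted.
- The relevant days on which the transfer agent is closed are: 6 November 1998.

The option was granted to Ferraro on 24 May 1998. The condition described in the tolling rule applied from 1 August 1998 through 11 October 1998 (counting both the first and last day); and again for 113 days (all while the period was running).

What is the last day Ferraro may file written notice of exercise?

21 months after 24 May 1998 is February 24, 2000.
From August 1, 1998 through October 11, 1998 inclusive is 72 days; tolling adds 72 days: February 24, 2000 + 72 days = May 6, 2000.
Tolling adds 113 days: May 6, 2000 + 113 days = August 27, 2000.
August 27, 2000 is Sunday. The next qualifying day is August 28, 2000.

August 28, 2000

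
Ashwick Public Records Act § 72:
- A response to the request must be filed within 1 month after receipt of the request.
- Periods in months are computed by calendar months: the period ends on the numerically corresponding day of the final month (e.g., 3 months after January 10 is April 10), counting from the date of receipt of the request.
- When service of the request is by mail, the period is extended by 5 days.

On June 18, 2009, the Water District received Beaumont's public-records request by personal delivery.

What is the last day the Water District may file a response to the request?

1 month after June 18, 2009 is July 18, 2009.
Service was not by mail, so no mail extension applies.

July 18, 2009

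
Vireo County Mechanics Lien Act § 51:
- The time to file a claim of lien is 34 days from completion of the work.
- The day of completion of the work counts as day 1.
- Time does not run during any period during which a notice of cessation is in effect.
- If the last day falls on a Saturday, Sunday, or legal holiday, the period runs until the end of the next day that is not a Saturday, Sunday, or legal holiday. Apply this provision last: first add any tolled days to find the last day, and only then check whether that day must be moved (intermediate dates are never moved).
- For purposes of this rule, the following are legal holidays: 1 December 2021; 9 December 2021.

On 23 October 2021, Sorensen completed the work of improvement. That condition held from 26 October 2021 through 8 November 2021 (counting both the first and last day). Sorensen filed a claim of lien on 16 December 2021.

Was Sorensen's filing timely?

No

Counting 23 October 2021 as day 1, day 34 is November 25, 2021.
From October 26, 2021 through November 8, 2021 inclusive is 14 days; tolling adds 14 days: November 25, 2021 + 14 days = December 9, 2021.
December 9, 2021 is a listed holiday. The next qualifying day is December 10, 2021.
The deadline is December 10, 2021; the filing on December 16, 2021 is after that date.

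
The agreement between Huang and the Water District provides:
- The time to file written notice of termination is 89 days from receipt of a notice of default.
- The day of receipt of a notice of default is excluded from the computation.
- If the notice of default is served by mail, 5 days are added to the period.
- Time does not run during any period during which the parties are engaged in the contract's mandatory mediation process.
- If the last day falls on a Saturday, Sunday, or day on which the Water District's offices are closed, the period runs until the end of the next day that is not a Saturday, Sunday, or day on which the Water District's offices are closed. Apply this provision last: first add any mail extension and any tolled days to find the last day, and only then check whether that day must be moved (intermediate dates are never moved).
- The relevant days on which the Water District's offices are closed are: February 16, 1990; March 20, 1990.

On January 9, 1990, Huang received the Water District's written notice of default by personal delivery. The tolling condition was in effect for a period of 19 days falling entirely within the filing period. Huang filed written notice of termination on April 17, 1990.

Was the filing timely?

Yes

89 days after January 9, 1990 is April 8, 1990.
Service was not by mail, so no mail extension applies.
Tolling adds 19 days: April 8, 1990 + 19 days = April 27, 1990.
April 27, 1990 is a Friday and not a day on which the Water District's offices are closed, so no extension applies.
The deadline is April 27, 1990; the filing on April 17, 1990 is on or before that date.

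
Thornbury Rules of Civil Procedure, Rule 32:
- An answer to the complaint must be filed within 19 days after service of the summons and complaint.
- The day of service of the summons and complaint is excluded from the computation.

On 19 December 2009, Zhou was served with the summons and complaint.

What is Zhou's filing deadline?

19 days after 19 December 2009 is January 7, 2010.

January 7, 2010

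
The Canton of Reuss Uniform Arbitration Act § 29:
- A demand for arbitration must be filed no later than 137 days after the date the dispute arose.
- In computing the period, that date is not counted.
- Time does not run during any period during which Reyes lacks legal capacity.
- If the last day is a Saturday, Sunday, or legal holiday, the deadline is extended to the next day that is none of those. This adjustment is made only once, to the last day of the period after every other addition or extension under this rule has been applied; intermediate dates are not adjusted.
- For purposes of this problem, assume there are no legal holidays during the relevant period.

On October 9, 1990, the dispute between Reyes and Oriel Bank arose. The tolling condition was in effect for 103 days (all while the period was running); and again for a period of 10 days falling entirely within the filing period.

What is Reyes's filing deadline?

June 17, 1991

137 days after October 9, 1990 is February 23, 1991.
Tolling adds 103 days: February 23, 1991 + 103 days = June 6, 1991.
Tolling adds 10 days: June 6, 1991 + 10 days = June 16, 1991.
June 16, 1991 is Sunday. The next qualifying day is June 17, 1991.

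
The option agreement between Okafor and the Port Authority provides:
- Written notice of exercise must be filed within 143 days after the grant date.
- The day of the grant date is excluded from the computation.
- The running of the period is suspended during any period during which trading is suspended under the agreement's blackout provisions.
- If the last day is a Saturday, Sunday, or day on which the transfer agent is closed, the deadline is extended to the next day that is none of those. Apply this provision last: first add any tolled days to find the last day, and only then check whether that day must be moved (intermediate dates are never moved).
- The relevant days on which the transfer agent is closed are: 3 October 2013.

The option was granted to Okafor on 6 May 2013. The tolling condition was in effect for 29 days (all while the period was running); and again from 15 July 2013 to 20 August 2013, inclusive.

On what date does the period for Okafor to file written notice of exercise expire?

143 days after 6 May 2013 is September 26, 2013.
Tolling adds 29 days: September 26, 2013 + 29 days = October 25, 2013.
From July 15, 2013 through August 20, 2013 inclusive is 37 days; tolling adds 37 days: October 25, 2013 + 37 days = December 1, 2013.
December 1, 2013 is Sunday. The next qualifying day is December 2, 2013.

December 2, 2013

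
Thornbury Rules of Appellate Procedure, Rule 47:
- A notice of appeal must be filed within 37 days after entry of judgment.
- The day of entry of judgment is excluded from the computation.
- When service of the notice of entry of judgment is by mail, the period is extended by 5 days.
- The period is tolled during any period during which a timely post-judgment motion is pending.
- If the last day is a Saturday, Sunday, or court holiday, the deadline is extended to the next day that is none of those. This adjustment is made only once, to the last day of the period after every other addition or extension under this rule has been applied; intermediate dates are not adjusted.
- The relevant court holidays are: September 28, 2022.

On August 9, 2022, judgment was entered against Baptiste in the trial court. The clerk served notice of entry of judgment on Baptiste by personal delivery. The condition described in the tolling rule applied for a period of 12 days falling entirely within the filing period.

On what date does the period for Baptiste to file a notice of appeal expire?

37 days after August 9, 2022 is September 15, 2022.
Service was not by mail, so no mail extension applies.
Tolling adds 12 days: September 15, 2022 + 12 days = September 27, 2022.
September 27, 2022 is a Tuesday and not a court holiday, so no extension applies.

September 27, 2022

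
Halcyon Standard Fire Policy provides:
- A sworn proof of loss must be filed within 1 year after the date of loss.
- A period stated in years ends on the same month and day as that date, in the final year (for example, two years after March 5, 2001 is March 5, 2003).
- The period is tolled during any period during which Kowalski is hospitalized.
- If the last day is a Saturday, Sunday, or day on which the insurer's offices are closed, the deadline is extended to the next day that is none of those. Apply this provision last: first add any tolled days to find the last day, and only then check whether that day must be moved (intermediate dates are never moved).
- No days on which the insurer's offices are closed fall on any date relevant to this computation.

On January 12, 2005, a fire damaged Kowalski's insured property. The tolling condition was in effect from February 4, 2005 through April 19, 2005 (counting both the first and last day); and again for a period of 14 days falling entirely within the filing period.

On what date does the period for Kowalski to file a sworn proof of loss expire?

April 11, 2006

1 year after January 12, 2005 is January 12, 2006.
From February 4, 2005 through April 19, 2005 inclusive is 75 days; tolling adds 75 days: January 12, 2006 + 75 days = March 28, 2006.
Tolling adds 14 days: March 28, 2006 + 14 days = April 11, 2006.
April 11, 2006 is a Tuesday and not a day on which the insurer's offices are closed, so no extension applies.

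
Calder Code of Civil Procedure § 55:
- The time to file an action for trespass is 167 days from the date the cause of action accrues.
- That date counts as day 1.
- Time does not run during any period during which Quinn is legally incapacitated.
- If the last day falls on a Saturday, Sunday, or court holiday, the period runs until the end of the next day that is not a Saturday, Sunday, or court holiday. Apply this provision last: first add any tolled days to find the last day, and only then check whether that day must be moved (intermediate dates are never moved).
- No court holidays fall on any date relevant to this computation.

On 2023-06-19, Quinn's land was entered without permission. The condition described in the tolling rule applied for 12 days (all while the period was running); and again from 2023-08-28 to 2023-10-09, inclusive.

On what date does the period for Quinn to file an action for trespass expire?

Counting 2023-06-19 as day 1, day 167 is December 2, 2023.
Tolling adds 12 days: December 2, 2023 + 12 days = December 14, 2023.
From August 28, 2023 through October 9, 2023 inclusive is 43 days; tolling adds 43 days: December 14, 2023 + 43 days = January 26, 2024.
January 26, 2024 is a Friday and not a court holiday, so no extension applies.

January 26, 2024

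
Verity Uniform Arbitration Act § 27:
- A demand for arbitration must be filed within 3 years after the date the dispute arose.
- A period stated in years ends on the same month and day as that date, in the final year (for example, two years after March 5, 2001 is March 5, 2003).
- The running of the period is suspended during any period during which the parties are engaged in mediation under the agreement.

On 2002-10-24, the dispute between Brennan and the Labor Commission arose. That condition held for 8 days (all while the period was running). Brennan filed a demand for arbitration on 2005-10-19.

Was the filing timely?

3 years after 2002-10-24 is October 24, 2005.
Tolling adds 8 days: October 24, 2005 + 8 days = November 1, 2005.
The deadline is November 1, 2005; the filing on October 19, 2005 is on or before that date.

Yes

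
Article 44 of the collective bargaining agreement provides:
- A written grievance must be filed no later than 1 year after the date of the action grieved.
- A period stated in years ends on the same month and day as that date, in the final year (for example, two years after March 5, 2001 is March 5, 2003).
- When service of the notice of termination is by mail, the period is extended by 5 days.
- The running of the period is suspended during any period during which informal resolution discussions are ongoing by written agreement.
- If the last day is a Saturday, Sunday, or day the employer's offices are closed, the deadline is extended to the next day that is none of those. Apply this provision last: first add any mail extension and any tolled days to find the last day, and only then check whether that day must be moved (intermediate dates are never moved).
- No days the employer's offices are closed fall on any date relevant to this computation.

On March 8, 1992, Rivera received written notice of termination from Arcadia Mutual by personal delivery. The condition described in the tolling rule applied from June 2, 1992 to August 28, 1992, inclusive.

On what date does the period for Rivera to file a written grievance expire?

1 year after March 8, 1992 is March 8, 1993.
Service was not by mail, so no mail extension applies.
From June 2, 1992 through August 28, 1992 inclusive is 88 days; tolling adds 88 days: March 8, 1993 + 88 days = June 4, 1993.
June 4, 1993 is a Friday and not a day the employer's offices are closed, so no extension applies.

June 4, 1993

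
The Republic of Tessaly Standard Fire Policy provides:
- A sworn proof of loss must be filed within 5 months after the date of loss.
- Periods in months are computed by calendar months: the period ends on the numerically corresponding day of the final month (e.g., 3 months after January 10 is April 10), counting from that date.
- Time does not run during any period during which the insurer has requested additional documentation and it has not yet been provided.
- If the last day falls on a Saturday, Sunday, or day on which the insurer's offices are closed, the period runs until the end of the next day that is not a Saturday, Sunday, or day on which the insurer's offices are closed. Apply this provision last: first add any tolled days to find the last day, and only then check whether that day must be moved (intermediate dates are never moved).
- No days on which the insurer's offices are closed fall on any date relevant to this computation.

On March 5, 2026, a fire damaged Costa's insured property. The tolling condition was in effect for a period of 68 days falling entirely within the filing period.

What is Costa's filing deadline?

5 months after March 5, 2026 is August 5, 2026.
Tolling adds 68 days: August 5, 2026 + 68 days = October 12, 2026.
October 12, 2026 is a Monday and not a day on which the insurer's offices are closed, so no extension applies.

October 12, 2026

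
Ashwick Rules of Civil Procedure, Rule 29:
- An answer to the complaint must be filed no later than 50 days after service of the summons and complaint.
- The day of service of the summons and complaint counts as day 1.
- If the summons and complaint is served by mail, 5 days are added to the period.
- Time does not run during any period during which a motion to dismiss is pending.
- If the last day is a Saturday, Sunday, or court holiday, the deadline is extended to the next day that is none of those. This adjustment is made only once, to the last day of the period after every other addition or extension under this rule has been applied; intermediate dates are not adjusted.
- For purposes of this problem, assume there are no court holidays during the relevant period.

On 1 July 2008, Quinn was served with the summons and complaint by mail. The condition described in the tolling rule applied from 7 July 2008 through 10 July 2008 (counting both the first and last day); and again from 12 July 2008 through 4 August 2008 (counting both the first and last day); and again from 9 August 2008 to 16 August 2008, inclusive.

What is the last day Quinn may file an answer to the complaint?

September 29, 2008

Counting 1 July 2008 as day 1, day 50 is August 19, 2008.
Service was by mail, adding 5 days: August 19, 2008 + 5 days = August 24, 2008.
From July 7, 2008 through July 10, 2008 inclusive is 4 days; tolling adds 4 days: August 24, 2008 + 4 days = August 28, 2008.
From July 12, 2008 through August 4, 2008 inclusive is 24 days; tolling adds 24 days: August 28, 2008 + 24 days = September 21, 2008.
From August 9, 2008 through August 16, 2008 inclusive is 8 days; tolling adds 8 days: September 21, 2008 + 8 days = September 29, 2008.
September 29, 2008 is a Monday and not a court holiday, so no extension applies.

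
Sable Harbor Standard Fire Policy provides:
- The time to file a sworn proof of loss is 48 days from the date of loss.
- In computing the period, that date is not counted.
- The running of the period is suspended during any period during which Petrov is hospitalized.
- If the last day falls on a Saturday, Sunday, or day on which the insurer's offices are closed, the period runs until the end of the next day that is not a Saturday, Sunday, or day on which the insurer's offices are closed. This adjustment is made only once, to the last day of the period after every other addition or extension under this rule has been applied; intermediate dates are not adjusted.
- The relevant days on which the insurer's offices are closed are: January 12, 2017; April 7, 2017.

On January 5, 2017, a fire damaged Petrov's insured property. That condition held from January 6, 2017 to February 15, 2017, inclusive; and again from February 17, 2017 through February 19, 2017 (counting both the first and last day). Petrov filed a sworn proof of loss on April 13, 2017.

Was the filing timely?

No

48 days after January 5, 2017 is February 22, 2017.
From January 6, 2017 through February 15, 2017 inclusive is 41 days; tolling adds 41 days: February 22, 2017 + 41 days = April 4, 2017.
From February 17, 2017 through February 19, 2017 inclusive is 3 days; tolling adds 3 days: April 4, 2017 + 3 days = April 7, 2017.
April 7, 2017 is a listed holiday; April 8, 2017 is Saturday; April 9, 2017 is Sunday. The next qualifying day is April 10, 2017.
The deadline is April 10, 2017; the filing on April 13, 2017 is after that date.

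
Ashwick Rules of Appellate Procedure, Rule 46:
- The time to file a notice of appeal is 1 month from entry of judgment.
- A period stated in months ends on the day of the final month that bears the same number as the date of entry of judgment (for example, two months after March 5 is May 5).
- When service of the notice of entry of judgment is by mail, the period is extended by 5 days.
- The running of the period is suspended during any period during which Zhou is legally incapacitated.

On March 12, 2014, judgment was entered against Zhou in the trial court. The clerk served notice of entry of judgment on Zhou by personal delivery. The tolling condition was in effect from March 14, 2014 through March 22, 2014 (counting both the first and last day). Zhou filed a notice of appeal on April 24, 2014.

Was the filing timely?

No

1 month after March 12, 2014 is April 12, 2014.
Service was not by mail, so no mail extension applies.
From March 14, 2014 through March 22, 2014 inclusive is 9 days; tolling adds 9 days: April 12, 2014 + 9 days = April 21, 2014.
The deadline is April 21, 2014; the filing on April 24, 2014 is after that date.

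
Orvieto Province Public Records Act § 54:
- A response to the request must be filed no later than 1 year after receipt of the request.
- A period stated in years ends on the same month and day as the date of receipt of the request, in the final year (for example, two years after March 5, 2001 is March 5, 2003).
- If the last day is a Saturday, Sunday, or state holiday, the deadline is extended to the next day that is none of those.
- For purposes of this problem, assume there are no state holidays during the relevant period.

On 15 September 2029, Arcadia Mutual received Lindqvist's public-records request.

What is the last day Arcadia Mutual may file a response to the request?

1 year after 15 September 2029 is September 15, 2030.
September 15, 2030 is Sunday. The next qualifying day is September 16, 2030.

September 16, 2030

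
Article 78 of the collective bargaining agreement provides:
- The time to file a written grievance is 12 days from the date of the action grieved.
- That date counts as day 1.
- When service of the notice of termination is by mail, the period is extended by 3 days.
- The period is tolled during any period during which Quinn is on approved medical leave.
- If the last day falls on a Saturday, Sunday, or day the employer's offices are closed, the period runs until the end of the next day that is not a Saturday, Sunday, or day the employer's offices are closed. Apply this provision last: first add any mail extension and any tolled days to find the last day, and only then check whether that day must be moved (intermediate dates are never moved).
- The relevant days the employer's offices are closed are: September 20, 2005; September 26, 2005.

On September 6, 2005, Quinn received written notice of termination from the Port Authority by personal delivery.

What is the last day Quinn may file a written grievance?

Counting September 6, 2005 as day 1, day 12 is September 17, 2005.
Service was not by mail, so no mail extension applies.
September 17, 2005 is Saturday; September 18, 2005 is Sunday. The next qualifying day is September 19, 2005.

September 19, 2005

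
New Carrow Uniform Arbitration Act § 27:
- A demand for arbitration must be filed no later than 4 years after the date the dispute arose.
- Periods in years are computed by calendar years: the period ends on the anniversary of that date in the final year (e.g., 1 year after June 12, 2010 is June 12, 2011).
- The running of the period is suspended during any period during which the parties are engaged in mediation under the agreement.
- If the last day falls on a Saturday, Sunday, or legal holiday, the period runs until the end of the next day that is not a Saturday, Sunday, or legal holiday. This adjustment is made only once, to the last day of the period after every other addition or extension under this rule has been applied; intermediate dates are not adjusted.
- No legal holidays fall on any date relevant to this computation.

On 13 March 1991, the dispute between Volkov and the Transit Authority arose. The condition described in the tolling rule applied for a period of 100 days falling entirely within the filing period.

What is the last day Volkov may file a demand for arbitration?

4 years after 13 March 1991 is March 13, 1995.
Tolling adds 100 days: March 13, 1995 + 100 days = June 21, 1995.
June 21, 1995 is a Wednesday and not a legal holiday, so no extension applies.

June 21, 1995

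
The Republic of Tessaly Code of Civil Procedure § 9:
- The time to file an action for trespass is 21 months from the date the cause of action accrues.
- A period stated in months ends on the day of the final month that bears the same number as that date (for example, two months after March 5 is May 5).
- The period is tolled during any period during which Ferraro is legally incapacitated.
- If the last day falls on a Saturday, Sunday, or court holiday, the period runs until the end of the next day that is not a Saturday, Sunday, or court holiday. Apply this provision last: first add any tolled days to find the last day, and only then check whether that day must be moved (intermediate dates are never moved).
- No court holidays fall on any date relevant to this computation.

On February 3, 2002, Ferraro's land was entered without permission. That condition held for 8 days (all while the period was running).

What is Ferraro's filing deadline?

21 months after February 3, 2002 is November 3, 2003.
Tolling adds 8 days: November 3, 2003 + 8 days = November 11, 2003.
November 11, 2003 is a Tuesday and not a court holiday, so no extension applies.

November 11, 2003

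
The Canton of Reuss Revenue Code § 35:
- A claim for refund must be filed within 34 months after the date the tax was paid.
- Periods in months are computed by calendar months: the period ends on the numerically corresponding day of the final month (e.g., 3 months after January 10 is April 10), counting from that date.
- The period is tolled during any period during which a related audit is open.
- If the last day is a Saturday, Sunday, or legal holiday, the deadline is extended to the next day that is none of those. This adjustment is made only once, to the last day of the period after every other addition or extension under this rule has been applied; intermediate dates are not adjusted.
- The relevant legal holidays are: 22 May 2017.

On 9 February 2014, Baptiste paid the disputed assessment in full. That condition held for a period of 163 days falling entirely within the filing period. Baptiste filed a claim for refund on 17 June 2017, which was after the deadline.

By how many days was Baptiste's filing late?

34 months after 9 February 2014 is December 9, 2016.
Tolling adds 163 days: December 9, 2016 + 163 days = May 21, 2017.
May 21, 2017 is Sunday; May 22, 2017 is a listed holiday. The next qualifying day is May 23, 2017.
The deadline is May 23, 2017; from May 23, 2017 to June 17, 2017 is 25 days.

25 days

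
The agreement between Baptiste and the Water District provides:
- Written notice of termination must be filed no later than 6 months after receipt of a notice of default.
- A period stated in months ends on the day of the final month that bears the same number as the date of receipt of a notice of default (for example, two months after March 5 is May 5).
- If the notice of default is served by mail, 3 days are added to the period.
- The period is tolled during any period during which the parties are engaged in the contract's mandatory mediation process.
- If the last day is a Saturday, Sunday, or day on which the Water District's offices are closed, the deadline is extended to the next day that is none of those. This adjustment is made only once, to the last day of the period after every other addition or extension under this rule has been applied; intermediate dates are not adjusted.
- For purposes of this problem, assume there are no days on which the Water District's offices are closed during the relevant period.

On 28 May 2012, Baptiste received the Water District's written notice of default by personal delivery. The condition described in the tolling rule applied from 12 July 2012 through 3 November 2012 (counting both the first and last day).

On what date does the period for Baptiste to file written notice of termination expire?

March 25, 2013

6 months after 28 May 2012 is November 28, 2012.
Service was not by mail, so no mail extension applies.
From July 12, 2012 through November 3, 2012 inclusive is 115 days; tolling adds 115 days: November 28, 2012 + 115 days = March 23, 2013.
March 23, 2013 is Saturday; March 24, 2013 is Sunday. The next qualifying day is March 25, 2013.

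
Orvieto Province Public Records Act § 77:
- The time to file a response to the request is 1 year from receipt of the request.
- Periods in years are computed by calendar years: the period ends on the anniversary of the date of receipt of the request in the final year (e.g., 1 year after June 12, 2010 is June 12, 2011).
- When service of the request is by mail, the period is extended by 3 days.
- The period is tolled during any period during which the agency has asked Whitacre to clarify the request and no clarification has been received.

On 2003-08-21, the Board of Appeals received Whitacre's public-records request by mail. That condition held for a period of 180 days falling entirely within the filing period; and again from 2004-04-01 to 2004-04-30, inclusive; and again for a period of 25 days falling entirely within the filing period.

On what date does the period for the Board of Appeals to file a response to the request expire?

April 16, 2005

1 year after 2003-08-21 is August 21, 2004.
Service was by mail, adding 3 days: August 21, 2004 + 3 days = August 24, 2004.
Tolling adds 180 days: August 24, 2004 + 180 days = February 20, 2005.
From April 1, 2004 through April 30, 2004 inclusive is 30 days; tolling adds 30 days: February 20, 2005 + 30 days = March 22, 2005.
Tolling adds 25 days: March 22, 2005 + 25 days = April 16, 2005.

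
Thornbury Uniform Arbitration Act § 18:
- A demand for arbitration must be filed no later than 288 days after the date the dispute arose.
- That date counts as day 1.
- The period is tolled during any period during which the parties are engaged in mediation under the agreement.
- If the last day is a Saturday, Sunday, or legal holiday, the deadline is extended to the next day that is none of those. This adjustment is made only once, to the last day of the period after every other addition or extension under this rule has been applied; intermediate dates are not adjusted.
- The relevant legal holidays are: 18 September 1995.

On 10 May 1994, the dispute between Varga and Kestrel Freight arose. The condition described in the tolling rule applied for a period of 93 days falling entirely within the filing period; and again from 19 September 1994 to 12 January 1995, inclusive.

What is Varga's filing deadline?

September 19, 1995

Counting 10 May 1994 as day 1, day 288 is February 21, 1995.
Tolling adds 93 days: February 21, 1995 + 93 days = May 25, 1995.
From September 19, 1994 through January 12, 1995 inclusive is 116 days; tolling adds 116 days: May 25, 1995 + 116 days = September 18, 1995.
September 18, 1995 is a listed holiday. The next qualifying day is September 19, 1995.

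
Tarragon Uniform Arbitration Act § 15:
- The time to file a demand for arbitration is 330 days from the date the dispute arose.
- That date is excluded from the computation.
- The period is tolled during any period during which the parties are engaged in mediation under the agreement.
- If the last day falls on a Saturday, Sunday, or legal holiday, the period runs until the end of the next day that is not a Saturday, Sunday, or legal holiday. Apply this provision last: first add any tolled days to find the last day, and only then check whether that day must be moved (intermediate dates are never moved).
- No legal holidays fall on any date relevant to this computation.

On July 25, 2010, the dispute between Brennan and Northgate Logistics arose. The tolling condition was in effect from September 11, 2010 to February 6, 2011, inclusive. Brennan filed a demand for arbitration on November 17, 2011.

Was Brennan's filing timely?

No

330 days after July 25, 2010 is June 20, 2011.
From September 11, 2010 through February 6, 2011 inclusive is 149 days; tolling adds 149 days: June 20, 2011 + 149 days = November 16, 2011.
November 16, 2011 is a Wednesday and not a legal holiday, so no extension applies.
The deadline is November 16, 2011; the filing on November 17, 2011 is after that date.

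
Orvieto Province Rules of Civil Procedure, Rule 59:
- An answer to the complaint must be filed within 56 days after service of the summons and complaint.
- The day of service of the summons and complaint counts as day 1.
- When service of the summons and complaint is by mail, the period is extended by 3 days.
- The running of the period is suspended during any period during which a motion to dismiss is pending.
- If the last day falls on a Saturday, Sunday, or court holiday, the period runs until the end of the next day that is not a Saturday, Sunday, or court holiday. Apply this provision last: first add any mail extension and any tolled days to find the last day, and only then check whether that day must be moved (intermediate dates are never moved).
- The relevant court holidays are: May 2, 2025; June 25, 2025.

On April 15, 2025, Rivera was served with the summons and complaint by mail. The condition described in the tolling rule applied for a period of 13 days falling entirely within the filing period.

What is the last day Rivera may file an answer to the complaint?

Counting April 15, 2025 as day 1, day 56 is June 9, 2025.
Service was by mail, adding 3 days: June 9, 2025 + 3 days = June 12, 2025.
Tolling adds 13 days: June 12, 2025 + 13 days = June 25, 2025.
June 25, 2025 is a listed holiday. The next qualifying day is June 26, 2025.

June 26, 2025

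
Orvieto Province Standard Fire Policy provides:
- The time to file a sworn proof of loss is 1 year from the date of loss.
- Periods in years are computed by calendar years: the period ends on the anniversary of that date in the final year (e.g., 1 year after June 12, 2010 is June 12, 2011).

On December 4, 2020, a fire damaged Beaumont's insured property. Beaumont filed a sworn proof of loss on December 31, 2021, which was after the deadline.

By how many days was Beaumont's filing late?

1 year after December 4, 2020 is December 4, 2021.
The deadline is December 4, 2021; from December 4, 2021 to December 31, 2021 is 27 days.

27 days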